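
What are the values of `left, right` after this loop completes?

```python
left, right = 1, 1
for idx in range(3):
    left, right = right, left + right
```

Fibonacci: after 3 iterations
`left, right` takes the values: (1, 1) → (1, 2) → (2, 3) → (3, 5)

Answer: 3, 5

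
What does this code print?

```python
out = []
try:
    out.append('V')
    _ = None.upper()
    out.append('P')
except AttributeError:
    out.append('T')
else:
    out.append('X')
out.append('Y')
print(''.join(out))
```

Execution trace: 'V' (try body) → 'T' (except AttributeError) → 'Y' (after the try/except). Output: VTY

Answer: VTY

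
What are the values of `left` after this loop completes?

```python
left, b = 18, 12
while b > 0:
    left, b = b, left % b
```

GCD of 18 and 12
`left` takes the values: 18 → 12 → 6

Answer: 6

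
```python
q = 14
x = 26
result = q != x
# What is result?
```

Trace:
`q = 14` → q = 14
`x = 26` → x = 26
`result = q != x` → result = True
So result = True

Answer: True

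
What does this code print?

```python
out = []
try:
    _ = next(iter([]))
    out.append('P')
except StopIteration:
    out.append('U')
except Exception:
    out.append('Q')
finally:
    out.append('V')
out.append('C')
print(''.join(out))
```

Execution trace: 'U' (except StopIteration) → 'V' (finally) → 'C' (after the try/except). Output: UVC

Answer: UVC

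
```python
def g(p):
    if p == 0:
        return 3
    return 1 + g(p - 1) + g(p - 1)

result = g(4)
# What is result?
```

g(p) = 1 + 2·g(p-1), g(0)=3. Closed form: (3+1)·2^4 - 1 = 63.

Answer: 63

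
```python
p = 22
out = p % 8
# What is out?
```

Trace:
`p = 22` → p = 22
`out = p % 8` → out = 6
So out = 6

Answer: 6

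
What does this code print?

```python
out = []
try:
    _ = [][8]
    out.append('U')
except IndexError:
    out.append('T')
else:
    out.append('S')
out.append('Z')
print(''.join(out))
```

Execution trace: 'T' (except IndexError) → 'Z' (after the try/except). Output: TZ

Answer: TZ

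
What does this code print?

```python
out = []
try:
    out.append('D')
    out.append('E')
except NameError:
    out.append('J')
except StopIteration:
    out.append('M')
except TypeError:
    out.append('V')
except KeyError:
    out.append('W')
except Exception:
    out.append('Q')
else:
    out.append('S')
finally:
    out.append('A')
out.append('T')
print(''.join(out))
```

Execution trace: 'D' (try body) → 'E' (try body, no exception) → 'S' (else) → 'A' (finally) → 'T' (after the try/except). Output: DESAT

Answer: DESAT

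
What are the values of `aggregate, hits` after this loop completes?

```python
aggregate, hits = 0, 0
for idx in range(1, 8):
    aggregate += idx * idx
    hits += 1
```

Sum of squares and count
`aggregate, hits` takes the values: (0, 0) → (1, 0) → (1, 1) → (5, 1) → (5, 2) → (14, 2) → (14, 3) → (30, 3) → (30, 4) → (55, 4) → (55, 5) → (91, 5) → (91, 6) → (140, 6) → (140, 7)

Answer: 140, 7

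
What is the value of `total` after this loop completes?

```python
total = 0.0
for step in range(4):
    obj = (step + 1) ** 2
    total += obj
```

Sum of squared losses 1² + 2² + ... + 4²
`total` takes the values: 0.0 → 1.0 → 5.0 → 14.0 → 30.0

Answer: 30.0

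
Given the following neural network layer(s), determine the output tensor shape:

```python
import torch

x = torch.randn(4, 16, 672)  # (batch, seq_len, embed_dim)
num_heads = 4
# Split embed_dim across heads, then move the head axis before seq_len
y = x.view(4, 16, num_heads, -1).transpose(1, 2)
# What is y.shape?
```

Input: (4, 16, 672) -> head_dim = 672 // 4 = 168; after view: (4, 16, 4, 168) -> after transpose(1, 2): (4, 4, 16, 168) -> Output: (4, 4, 16, 168)

Answer: (4, 4, 16, 168)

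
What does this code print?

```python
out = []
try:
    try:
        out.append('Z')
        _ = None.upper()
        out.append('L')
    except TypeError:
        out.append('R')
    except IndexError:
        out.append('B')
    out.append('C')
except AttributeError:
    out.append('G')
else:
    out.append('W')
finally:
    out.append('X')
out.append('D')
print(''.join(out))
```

Execution trace: 'Z' (inner try body) → 'G' (except AttributeError) → 'X' (finally) → 'D' (after the try/except). Output: ZGXD

Answer: ZGXD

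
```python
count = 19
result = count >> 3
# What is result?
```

Trace:
`count = 19` → count = 19
`result = count >> 3` → result = 2
So result = 2

Answer: 2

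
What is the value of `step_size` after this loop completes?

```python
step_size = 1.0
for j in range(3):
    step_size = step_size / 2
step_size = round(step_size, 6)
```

Halving LR 3 times: 1 / 2^3
`step_size` takes the values: 1.0 → 0.5 → 0.25 → 0.125

Answer: 0.125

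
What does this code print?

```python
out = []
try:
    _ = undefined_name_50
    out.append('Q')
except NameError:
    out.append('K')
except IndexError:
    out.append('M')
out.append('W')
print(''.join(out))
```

Execution trace: 'K' (except NameError) → 'W' (after the try/except). Output: KW

Answer: KW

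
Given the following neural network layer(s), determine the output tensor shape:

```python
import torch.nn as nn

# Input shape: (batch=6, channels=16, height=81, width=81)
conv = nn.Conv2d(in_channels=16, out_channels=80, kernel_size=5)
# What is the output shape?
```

Input: (6, 16, 81, 81) -> Output: (6, 80, 77, 77)

Answer: (6, 80, 77, 77)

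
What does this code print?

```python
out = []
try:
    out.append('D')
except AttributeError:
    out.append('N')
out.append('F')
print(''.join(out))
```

Execution trace: 'D' (try body, no exception) → 'F' (after the try/except). Output: DF

Answer: DF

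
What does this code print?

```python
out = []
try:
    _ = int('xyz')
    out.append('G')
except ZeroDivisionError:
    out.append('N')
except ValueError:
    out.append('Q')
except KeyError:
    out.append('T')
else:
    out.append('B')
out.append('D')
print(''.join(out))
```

Execution trace: 'Q' (except ValueError) → 'D' (after the try/except). Output: QD

Answer: QD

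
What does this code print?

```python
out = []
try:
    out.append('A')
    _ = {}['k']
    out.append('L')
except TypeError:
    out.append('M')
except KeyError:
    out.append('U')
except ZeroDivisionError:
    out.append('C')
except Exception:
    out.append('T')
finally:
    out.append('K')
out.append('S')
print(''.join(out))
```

Execution trace: 'A' (try body) → 'U' (except KeyError) → 'K' (finally) → 'S' (after the try/except). Output: AUKS

Answer: AUKS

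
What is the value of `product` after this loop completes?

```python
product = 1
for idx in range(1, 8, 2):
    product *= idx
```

Product of 1, 3, 5, ... up to 7
`product` takes the values: 1 → 3 → 15 → 105

Answer: 105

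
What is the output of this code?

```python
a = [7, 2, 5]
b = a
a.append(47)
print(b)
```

Key concept: basic list aliasing.
Step by step:
`a = [7, 2, 5]` → a = [7, 2, 5]
`b = a` → b = [7, 2, 5] (same object as a)
`a.append(47)` → a = [7, 2, 5, 47] (same object as b); b = [7, 2, 5, 47] (same object as a)
`print(b)` → prints [7, 2, 5, 47]

Answer: [7, 2, 5, 47]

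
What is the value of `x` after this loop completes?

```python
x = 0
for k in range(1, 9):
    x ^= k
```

XOR of 1 to 8
`x` takes the values: 0 → 1 → 3 → 0 → 4 → 1 → 7 → 0 → 8

Answer: 8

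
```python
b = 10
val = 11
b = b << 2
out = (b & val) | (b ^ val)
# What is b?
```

Trace:
`b = 10` → b = 10
`val = 11` → val = 11
`b = b << 2` → b = 40
`out = (b & val) | (b ^ val)` → out = 43
So b = 40

Answer: 40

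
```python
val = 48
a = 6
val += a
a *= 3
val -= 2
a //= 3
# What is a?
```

Trace:
`val = 48` → val = 48
`a = 6` → a = 6
`val += a` → val = 54
`a *= 3` → a = 18
`val -= 2` → val = 52
`a //= 3` → a = 6
So a = 6

Answer: 6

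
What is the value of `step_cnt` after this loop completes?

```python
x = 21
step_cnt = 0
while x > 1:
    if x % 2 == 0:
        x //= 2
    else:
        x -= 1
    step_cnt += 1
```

Steps to reduce 21 to 1
`step_cnt` takes the values: 0 → 1 → 2 → 3 → 4 → 5 → 6

Answer: 6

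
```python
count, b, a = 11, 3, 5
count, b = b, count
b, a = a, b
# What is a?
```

Trace:
`count, b, a = 11, 3, 5` → count = 11; b = 3; a = 5
`count, b = b, count` → count = 3; b = 11
`b, a = a, b` → b = 5; a = 11
So a = 11

Answer: 11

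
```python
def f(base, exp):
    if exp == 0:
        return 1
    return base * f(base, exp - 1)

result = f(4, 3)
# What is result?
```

f(4, 3) = 4 * 4 * 4 = 64

Answer: 64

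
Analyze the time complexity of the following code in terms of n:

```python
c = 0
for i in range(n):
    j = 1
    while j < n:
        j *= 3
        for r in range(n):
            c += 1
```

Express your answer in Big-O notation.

Each loop level contributes: n × log n × n. Multiplying the contributions gives O(n^2 log n).

Answer: O(n^2 log n)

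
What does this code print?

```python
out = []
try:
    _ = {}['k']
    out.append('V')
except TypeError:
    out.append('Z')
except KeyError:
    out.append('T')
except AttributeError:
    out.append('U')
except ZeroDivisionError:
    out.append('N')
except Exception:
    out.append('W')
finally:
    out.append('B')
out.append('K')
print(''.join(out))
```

Execution trace: 'T' (except KeyError) → 'B' (finally) → 'K' (after the try/except). Output: TBK

Answer: TBK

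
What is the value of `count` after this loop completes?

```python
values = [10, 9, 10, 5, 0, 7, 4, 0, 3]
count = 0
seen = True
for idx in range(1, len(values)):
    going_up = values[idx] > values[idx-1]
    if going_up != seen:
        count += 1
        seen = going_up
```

Count direction changes in [10, 9, 10, 5, 0, 7, 4, 0, 3]
`count` takes the values: 0 → 1 → 2 → 3 → 4 → 5 → 6

Answer: 6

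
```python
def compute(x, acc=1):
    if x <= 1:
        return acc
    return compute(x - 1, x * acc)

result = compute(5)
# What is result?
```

Accumulator trace (n, acc): (5, 1) -> (4, 5) -> (3, 20) -> (2, 60) -> (1, 120) -> return 120

Answer: 120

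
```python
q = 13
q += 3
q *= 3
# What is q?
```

Trace:
`q = 13` → q = 13
`q += 3` → q = 16
`q *= 3` → q = 48
So q = 48

Answer: 48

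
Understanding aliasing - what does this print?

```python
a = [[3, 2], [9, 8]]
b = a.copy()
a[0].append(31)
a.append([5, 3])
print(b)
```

Key concept: shallow copy with nested lists.
Step by step:
`a = [[3, 2], [9, 8]]` → a = [[3, 2], [9, 8]]
`b = a.copy()` → b = [[3, 2], [9, 8]]
`a[0].append(31)` → a = [[3, 2, 31], [9, 8]]; b = [[3, 2, 31], [9, 8]]
`a.append([5, 3])` → a = [[3, 2, 31], [9, 8], [5, 3]]
`print(b)` → prints [[3, 2, 31], [9, 8]]

Answer: [[3, 2, 31], [9, 8]]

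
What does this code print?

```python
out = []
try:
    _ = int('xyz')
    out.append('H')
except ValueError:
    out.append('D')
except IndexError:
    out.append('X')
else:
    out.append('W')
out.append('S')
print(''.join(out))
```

Execution trace: 'D' (except ValueError) → 'S' (after the try/except). Output: DS

Answer: DS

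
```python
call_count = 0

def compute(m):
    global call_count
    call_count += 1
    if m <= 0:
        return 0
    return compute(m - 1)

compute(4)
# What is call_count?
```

Linear recursion stepping by 1: 5 calls from m=4 down to ≤0.

Answer: 5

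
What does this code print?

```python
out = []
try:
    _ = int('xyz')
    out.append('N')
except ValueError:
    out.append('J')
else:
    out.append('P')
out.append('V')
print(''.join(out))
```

Execution trace: 'J' (except ValueError) → 'V' (after the try/except). Output: JV

Answer: JV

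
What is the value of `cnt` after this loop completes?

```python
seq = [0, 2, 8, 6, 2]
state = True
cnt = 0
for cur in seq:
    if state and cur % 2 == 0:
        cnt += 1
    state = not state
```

Count even values at even positions
`cnt` takes the values: 0 → 1 → 2 → 3

Answer: 3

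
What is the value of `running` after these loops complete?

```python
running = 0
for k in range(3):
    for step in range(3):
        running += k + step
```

Sum of all k+step for k,step in 3x3
`running` takes the values: 0 → 1 → 3 → 4 → 6 → 9 → 11 → 14 → 18

Answer: 18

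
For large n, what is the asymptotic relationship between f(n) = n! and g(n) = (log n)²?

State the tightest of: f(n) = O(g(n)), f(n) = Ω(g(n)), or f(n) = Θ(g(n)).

n! vs (log n)²: f(n) = Ω(g(n)) but not O(g(n)) — n! grows strictly faster than (log n)².

Answer: f(n) = Ω(g(n)) but not O(g(n)) — n! grows strictly faster than (log n)².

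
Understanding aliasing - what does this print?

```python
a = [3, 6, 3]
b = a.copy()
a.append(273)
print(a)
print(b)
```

Key concept: list.copy() creates independent copy.
Step by step:
`a = [3, 6, 3]` → a = [3, 6, 3]
`b = a.copy()` → b = [3, 6, 3]
`a.append(273)` → a = [3, 6, 3, 273]
`print(a)` → prints [3, 6, 3, 273]
`print(b)` → prints [3, 6, 3]

Answer:
[3, 6, 3, 273]
[3, 6, 3]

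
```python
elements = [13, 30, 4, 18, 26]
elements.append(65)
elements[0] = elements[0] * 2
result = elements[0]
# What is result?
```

Trace:
`elements = [13, 30, 4, 18, 26]` → elements = [13, 30, 4, 18, 26]
`elements.append(65)` → elements = [13, 30, 4, 18, 26, 65]
`elements[0] = elements[0] * 2` → elements = [26, 30, 4, 18, 26, 65]
`result = elements[0]` → result = 26
So result = 26

Answer: 26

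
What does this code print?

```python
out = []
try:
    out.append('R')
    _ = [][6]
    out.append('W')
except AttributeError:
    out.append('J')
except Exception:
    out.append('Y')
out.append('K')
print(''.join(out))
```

Execution trace: 'R' (try body) → 'Y' (except Exception) → 'K' (after the try/except). Output: RYK

Answer: RYK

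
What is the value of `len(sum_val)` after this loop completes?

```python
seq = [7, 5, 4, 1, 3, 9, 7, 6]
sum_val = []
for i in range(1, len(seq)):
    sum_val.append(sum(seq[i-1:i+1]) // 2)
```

Number of 2-element averages
`sum_val` takes the values: [] → [6] → [6, 4] → [6, 4, 2] → [6, 4, 2, 2] → [6, 4, 2, 2, 6] → [6, 4, 2, 2, 6, 8] → [6, 4, 2, 2, 6, 8, 6]
So `len(sum_val)` = 7

Answer: 7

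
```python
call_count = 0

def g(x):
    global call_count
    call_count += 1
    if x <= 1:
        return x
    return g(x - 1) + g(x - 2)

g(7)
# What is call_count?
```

Calls(x) = 1 + Calls(x-1) + Calls(x-2); Calls(0)=Calls(1)=1. For x=7 this gives 41.

Answer: 41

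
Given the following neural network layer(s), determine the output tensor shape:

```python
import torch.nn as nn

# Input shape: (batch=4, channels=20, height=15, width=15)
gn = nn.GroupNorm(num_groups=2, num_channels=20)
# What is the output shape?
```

Input: (4, 20, 15, 15) -> Output: (4, 20, 15, 15)

Answer: (4, 20, 15, 15)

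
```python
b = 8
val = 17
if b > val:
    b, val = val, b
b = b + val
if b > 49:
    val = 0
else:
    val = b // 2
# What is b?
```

Trace:
`b = 8` → b = 8
`val = 17` → val = 17
`if b > val: ...` → b > val is False → no variable changes
`b = b + val` → b = 25
`if b > 49: ...` → b > 49 is False, take else branch → val = 12
So b = 25

Answer: 25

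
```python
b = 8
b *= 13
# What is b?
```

Trace:
`b = 8` → b = 8
`b *= 13` → b = 104
So b = 104

Answer: 104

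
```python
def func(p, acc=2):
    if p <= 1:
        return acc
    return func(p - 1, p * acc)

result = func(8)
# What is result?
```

Accumulator trace (n, acc): (8, 2) -> (7, 16) -> (6, 112) -> (5, 672) -> (4, 3360) -> (3, 13440) -> (2, 40320) -> (1, 80640) -> return 80640

Answer: 80640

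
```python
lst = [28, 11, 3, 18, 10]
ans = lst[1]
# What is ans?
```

Trace:
`lst = [28, 11, 3, 18, 10]` → lst = [28, 11, 3, 18, 10]
`ans = lst[1]` → ans = 11
So ans = 11

Answer: 11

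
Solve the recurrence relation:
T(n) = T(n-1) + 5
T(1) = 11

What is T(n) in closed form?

Unrolling: T(n) = T(1) + 5·(n-1) = 11 + 5(n-1) = 5n + 6.

Answer: T(n) = 5n + 6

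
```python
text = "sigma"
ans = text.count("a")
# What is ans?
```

Trace:
`text = "sigma"` → text = 'sigma'
`ans = text.count("a")` → ans = 1
So ans = 1

Answer: 1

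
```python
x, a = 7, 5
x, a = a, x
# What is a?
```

Trace:
`x, a = 7, 5` → x = 7; a = 5
`x, a = a, x` → x = 5; a = 7
So a = 7

Answer: 7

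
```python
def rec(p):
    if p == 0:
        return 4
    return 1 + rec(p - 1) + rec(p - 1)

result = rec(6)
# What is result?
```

rec(p) = 1 + 2·rec(p-1), rec(0)=4. Closed form: (4+1)·2^6 - 1 = 319.

Answer: 319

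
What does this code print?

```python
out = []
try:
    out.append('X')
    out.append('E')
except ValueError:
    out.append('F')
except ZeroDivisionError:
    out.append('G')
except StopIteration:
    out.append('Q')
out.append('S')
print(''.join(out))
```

Execution trace: 'X' (try body) → 'E' (try body, no exception) → 'S' (after the try/except). Output: XES

Answer: XES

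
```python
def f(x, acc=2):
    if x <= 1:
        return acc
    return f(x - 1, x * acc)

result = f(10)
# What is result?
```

Accumulator trace (n, acc): (10, 2) -> (9, 20) -> (8, 180) -> (7, 1440) -> (6, 10080) -> (5, 60480) -> (4, 302400) -> (3, 1209600) -> (2, 3628800) -> (1, 7257600) -> return 7257600

Answer: 7257600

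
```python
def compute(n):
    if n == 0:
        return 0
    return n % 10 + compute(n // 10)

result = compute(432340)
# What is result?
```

Sum of digits of 432340: 0 + 4 + 3 + 2 + 3 + 4 = 16

Answer: 16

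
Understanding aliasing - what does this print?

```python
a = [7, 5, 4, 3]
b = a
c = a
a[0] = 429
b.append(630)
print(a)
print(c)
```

Key concept: multiple aliases.
Step by step:
`a = [7, 5, 4, 3]` → a = [7, 5, 4, 3]
`b = a` → b = [7, 5, 4, 3] (same object as a)
`c = a` → c = [7, 5, 4, 3] (same object as a, b)
`a[0] = 429` → a = [429, 5, 4, 3] (same object as b, c); b = [429, 5, 4, 3] (same object as a, c); c = [429, 5, 4, 3] (same object as a, b)
`b.append(630)` → a = [429, 5, 4, 3, 630] (same object as b, c); b = [429, 5, 4, 3, 630] (same object as a, c); c = [429, 5, 4, 3, 630] (same object as a, b)
`print(a)` → prints [429, 5, 4, 3, 630]
`print(c)` → prints [429, 5, 4, 3, 630]

Answer:
[429, 5, 4, 3, 630]
[429, 5, 4, 3, 630]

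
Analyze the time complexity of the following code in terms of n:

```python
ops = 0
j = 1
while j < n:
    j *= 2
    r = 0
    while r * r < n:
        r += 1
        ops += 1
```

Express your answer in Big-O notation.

Each loop level contributes: log n × √n. Multiplying the contributions gives O(√n log n).

Answer: O(√n log n)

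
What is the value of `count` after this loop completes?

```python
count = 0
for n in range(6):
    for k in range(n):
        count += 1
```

Triangle number: 0+1+2+...+5
`count` takes the values: 0 → 1 → 2 → 3 → 4 → 5 → 6 → 7 → 8 → 9 → 10 → 11 → 12 → 13 → 14 → 15

Answer: 15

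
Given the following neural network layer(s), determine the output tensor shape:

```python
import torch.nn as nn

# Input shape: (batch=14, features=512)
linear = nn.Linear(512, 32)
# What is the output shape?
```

Input: (14, 512) -> Output: (14, 32)

Answer: (14, 32)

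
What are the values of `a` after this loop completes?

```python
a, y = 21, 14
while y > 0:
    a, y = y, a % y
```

GCD of 21 and 14
`a` takes the values: 21 → 14 → 7

Answer: 7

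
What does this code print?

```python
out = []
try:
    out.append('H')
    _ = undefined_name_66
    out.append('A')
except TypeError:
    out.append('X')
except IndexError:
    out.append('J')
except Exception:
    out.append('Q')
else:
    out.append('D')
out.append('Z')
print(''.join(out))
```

Execution trace: 'H' (try body) → 'Q' (except Exception) → 'Z' (after the try/except). Output: HQZ

Answer: HQZ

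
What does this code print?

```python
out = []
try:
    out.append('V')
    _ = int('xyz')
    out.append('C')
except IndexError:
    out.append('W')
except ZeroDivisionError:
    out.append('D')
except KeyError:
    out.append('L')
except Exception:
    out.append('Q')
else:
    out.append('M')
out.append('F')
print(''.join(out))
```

Execution trace: 'V' (try body) → 'Q' (except Exception) → 'F' (after the try/except). Output: VQF

Answer: VQF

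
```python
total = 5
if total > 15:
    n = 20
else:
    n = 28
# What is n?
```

Trace:
`total = 5` → total = 5
`if total > 15: ...` → total > 15 is False, take else branch → n = 28
So n = 28

Answer: 28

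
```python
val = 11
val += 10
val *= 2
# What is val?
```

Trace:
`val = 11` → val = 11
`val += 10` → val = 21
`val *= 2` → val = 42
So val = 42

Answer: 42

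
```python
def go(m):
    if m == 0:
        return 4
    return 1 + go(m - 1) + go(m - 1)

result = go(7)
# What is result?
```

go(m) = 1 + 2·go(m-1), go(0)=4. Closed form: (4+1)·2^7 - 1 = 639.

Answer: 639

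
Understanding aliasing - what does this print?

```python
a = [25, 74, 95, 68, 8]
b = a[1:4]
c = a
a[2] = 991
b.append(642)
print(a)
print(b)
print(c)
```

Key concept: slice vs alias.
Step by step:
`a = [25, 74, 95, 68, 8]` → a = [25, 74, 95, 68, 8]
`b = a[1:4]` → b = [74, 95, 68]
`c = a` → c = [25, 74, 95, 68, 8] (same object as a)
`a[2] = 991` → a = [25, 74, 991, 68, 8] (same object as c); c = [25, 74, 991, 68, 8] (same object as a)
`b.append(642)` → b = [74, 95, 68, 642]
`print(a)` → prints [25, 74, 991, 68, 8]
`print(b)` → prints [74, 95, 68, 642]
`print(c)` → prints [25, 74, 991, 68, 8]

Answer:
[25, 74, 991, 68, 8]
[74, 95, 68, 642]
[25, 74, 991, 68, 8]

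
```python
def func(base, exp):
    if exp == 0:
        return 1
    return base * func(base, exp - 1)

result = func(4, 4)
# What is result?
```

func(4, 4) = 4 * 4 * 4 * 4 = 256

Answer: 256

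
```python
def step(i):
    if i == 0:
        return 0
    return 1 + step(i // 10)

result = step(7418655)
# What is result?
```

Count of digits of 7418655: 7

Answer: 7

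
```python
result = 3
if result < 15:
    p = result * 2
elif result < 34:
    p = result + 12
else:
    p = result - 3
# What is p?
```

Trace:
`result = 3` → result = 3
`if result < 15: ...` → result < 15 is True → p = 6
So p = 6

Answer: 6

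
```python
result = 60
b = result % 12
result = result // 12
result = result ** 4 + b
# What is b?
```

Trace:
`result = 60` → result = 60
`b = result % 12` → b = 0
`result = result // 12` → result = 5
`result = result ** 4 + b` → result = 625
So b = 0

Answer: 0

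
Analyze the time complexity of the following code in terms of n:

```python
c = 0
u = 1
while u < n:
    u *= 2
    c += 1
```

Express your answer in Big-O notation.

Each loop level contributes: log n. Multiplying the contributions gives O(log n).

Answer: O(log n)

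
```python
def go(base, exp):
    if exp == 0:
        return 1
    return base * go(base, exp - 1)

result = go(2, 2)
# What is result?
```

go(2, 2) = 2 * 2 = 4

Answer: 4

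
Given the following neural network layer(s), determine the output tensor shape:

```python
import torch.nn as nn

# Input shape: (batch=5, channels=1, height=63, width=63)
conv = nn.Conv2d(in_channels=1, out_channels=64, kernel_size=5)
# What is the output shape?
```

Input: (5, 1, 63, 63) -> Output: (5, 64, 59, 59)

Answer: (5, 64, 59, 59)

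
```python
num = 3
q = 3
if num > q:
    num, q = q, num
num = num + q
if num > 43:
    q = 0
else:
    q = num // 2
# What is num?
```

Trace:
`num = 3` → num = 3
`q = 3` → q = 3
`if num > q: ...` → num > q is False → no variable changes
`num = num + q` → num = 6
`if num > 43: ...` → num > 43 is False, take else branch → no variable changes
So num = 6

Answer: 6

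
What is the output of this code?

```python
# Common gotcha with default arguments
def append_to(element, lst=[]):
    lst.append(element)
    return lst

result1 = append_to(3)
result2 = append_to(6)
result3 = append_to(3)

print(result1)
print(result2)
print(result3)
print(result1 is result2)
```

Key concept: mutable default argument gotcha.
Step by step:
`result1 = append_to(3)` → result1 = [3]
`result2 = append_to(6)` → result1 = [3, 6] (same object as result2); result2 = [3, 6] (same object as result1)
`result3 = append_to(3)` → result1 = [3, 6, 3] (same object as result2, result3); result2 = [3, 6, 3] (same object as result1, result3); result3 = [3, 6, 3] (same object as result1, result2)
`print(result1)` → prints [3, 6, 3]
`print(result2)` → prints [3, 6, 3]
`print(result3)` → prints [3, 6, 3]
`print(result1 is result2)` → prints True

Answer:
[3, 6, 3]
[3, 6, 3]
[3, 6, 3]
True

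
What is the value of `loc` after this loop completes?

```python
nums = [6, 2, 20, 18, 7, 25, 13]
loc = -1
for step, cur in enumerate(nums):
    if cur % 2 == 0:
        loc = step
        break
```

First even number index in [6, 2, 20, 18, 7, 25, 13]
`loc` takes the values: -1 → 0

Answer: 0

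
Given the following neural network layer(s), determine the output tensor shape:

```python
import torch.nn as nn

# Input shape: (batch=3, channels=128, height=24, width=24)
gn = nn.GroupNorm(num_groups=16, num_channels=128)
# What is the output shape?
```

Input: (3, 128, 24, 24) -> Output: (3, 128, 24, 24)

Answer: (3, 128, 24, 24)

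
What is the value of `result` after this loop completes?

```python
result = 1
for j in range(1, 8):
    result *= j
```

7! = 5040
`result` takes the values: 1 → 2 → 6 → 24 → 120 → 720 → 5040

Answer: 5040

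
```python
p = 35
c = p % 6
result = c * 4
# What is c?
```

Trace:
`p = 35` → p = 35
`c = p % 6` → c = 5
`result = c * 4` → result = 20
So c = 5

Answer: 5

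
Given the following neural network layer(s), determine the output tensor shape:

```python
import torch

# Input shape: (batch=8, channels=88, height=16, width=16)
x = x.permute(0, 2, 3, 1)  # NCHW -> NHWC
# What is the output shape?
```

Input: (8, 88, 16, 16) -> Output: (8, 16, 16, 88)

Answer: (8, 16, 16, 88)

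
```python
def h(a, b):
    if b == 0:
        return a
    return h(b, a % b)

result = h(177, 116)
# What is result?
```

h(177, 116) -> h(116, 61) -> h(61, 55) -> h(55, 6) -> h(6, 1) -> h(1, 0) -> 1

Answer: 1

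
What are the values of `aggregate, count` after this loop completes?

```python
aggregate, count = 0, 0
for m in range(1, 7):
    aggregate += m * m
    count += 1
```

Sum of squares and count
`aggregate, count` takes the values: (0, 0) → (1, 0) → (1, 1) → (5, 1) → (5, 2) → (14, 2) → (14, 3) → (30, 3) → (30, 4) → (55, 4) → (55, 5) → (91, 5) → (91, 6)

Answer: 91, 6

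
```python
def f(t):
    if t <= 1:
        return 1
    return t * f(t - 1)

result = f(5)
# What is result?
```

f(5) = 5 * 4 * 3 * 2 * 1 = 120

Answer: 120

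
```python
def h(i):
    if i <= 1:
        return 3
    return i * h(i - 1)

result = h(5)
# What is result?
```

h(5) = 5 * 4 * 3 * 2 * 3 = 360

Answer: 360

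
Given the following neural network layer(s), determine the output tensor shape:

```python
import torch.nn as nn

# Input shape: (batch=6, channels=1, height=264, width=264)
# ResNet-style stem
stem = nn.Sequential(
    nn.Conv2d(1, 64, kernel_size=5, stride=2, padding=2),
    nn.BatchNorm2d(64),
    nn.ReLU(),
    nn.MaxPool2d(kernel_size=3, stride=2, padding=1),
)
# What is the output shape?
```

Input: (6, 1, 264, 264) -> after Conv2d 5x5 stride=2: (6, 64, 132, 132) -> Output: (6, 64, 66, 66)

Answer: (6, 64, 66, 66)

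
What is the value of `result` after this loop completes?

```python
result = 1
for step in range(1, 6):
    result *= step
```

5! = 120
`result` takes the values: 1 → 2 → 6 → 24 → 120

Answer: 120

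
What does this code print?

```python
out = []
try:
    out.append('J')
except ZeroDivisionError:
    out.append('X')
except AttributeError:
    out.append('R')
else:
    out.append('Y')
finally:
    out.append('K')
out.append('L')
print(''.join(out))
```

Execution trace: 'J' (try body, no exception) → 'Y' (else) → 'K' (finally) → 'L' (after the try/except). Output: JYKL

Answer: JYKL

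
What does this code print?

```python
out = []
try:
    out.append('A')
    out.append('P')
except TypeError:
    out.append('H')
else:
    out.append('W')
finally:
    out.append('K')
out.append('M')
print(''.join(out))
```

Execution trace: 'A' (try body) → 'P' (try body, no exception) → 'W' (else) → 'K' (finally) → 'M' (after the try/except). Output: APWKM

Answer: APWKM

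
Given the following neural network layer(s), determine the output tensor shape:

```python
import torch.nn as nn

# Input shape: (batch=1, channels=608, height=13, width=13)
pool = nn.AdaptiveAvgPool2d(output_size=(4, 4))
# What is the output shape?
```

Input: (1, 608, 13, 13) -> Output: (1, 608, 4, 4)

Answer: (1, 608, 4, 4)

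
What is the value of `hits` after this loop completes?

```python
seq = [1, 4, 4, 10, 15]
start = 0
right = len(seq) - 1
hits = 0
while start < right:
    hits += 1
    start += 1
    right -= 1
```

Iterations until pointers meet (list length 5)
`hits` takes the values: 0 → 1 → 2

Answer: 2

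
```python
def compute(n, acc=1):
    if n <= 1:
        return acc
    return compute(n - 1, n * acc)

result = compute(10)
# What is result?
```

Accumulator trace (n, acc): (10, 1) -> (9, 10) -> (8, 90) -> (7, 720) -> (6, 5040) -> (5, 30240) -> (4, 151200) -> (3, 604800) -> (2, 1814400) -> (1, 3628800) -> return 3628800

Answer: 3628800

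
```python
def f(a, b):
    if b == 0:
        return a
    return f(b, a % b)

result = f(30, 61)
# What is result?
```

f(30, 61) -> f(61, 30) -> f(30, 1) -> f(1, 0) -> 1

Answer: 1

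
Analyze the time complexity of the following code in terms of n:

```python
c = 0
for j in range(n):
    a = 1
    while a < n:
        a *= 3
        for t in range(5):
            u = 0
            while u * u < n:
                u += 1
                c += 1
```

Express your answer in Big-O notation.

Each loop level contributes: n × log n × 1 × √n. Multiplying the contributions gives O(n√n log n).

Answer: O(n√n log n)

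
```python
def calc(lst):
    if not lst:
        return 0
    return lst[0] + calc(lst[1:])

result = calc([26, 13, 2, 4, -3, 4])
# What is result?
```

26 + 13 + 2 + 4 + (-3) + 4 + 0 = 46

Answer: 46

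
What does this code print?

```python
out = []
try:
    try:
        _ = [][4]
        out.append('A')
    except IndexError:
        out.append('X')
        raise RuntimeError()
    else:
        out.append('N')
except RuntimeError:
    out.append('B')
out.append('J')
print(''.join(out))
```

Execution trace: 'X' (inner except IndexError) → 'B' (outer except RuntimeError) → 'J' (after the try/except). Output: XBJ

Answer: XBJ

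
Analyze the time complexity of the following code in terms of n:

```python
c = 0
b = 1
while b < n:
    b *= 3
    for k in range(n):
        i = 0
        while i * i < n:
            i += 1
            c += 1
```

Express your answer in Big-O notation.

Each loop level contributes: log n × n × √n. Multiplying the contributions gives O(n√n log n).

Answer: O(n√n log n)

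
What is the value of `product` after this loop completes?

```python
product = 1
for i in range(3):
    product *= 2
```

2^3 = 8
`product` takes the values: 1 → 2 → 4 → 8

Answer: 8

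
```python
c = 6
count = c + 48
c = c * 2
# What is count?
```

Trace:
`c = 6` → c = 6
`count = c + 48` → count = 54
`c = c * 2` → c = 12
So count = 54

Answer: 54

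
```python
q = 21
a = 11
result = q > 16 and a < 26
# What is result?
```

Trace:
`q = 21` → q = 21
`a = 11` → a = 11
`result = q > 16 and a < 26` → result = True
So result = True

Answer: True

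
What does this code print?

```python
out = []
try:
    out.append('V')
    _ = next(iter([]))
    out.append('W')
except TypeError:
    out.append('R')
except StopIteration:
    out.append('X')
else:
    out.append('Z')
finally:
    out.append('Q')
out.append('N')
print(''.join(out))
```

Execution trace: 'V' (try body) → 'X' (except StopIteration) → 'Q' (finally) → 'N' (after the try/except). Output: VXQN

Answer: VXQN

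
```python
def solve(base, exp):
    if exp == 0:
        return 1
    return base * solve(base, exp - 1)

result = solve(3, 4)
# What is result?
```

solve(3, 4) = 3 * 3 * 3 * 3 = 81

Answer: 81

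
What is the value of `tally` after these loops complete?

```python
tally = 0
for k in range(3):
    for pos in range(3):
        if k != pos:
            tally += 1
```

3² - 3 (exclude diagonal)
`tally` takes the values: 0 → 1 → 2 → 3 → 4 → 5 → 6

Answer: 6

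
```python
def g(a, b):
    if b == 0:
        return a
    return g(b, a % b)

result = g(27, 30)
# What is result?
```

g(27, 30) -> g(30, 27) -> g(27, 3) -> g(3, 0) -> 3

Answer: 3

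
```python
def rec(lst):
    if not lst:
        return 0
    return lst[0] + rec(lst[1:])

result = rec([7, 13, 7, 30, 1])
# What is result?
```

7 + 13 + 7 + 30 + 1 + 0 = 58

Answer: 58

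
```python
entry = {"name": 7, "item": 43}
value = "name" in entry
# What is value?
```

Trace:
`entry = {"name": 7, "item": 43}` → entry = {'name': 7, 'item': 43}
`value = "name" in entry` → value = True
So value = True

Answer: True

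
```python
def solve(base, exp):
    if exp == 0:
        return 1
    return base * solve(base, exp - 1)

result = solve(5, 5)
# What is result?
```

solve(5, 5) = 5 * 5 * 5 * 5 * 5 = 3125

Answer: 3125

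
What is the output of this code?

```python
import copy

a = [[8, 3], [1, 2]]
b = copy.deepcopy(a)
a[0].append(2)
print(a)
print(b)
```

Key concept: deep copy is fully independent.
Step by step:
`a = [[8, 3], [1, 2]]` → a = [[8, 3], [1, 2]]
`b = copy.deepcopy(a)` → b = [[8, 3], [1, 2]]
`a[0].append(2)` → a = [[8, 3, 2], [1, 2]]
`print(a)` → prints [[8, 3, 2], [1, 2]]
`print(b)` → prints [[8, 3], [1, 2]]

Answer:
[[8, 3, 2], [1, 2]]
[[8, 3], [1, 2]]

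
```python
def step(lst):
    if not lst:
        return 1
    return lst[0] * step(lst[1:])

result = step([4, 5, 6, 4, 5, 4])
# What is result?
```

Product over [4, 5, 6, 4, 5, 4] = 4 * 5 * 6 * 4 * 5 * 4 = 9600

Answer: 9600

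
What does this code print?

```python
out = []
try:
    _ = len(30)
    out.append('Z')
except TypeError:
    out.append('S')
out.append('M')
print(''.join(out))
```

Execution trace: 'S' (except TypeError) → 'M' (after the try/except). Output: SM

Answer: SM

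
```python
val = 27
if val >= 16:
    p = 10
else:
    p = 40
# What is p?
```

Trace:
`val = 27` → val = 27
`if val >= 16: ...` → val >= 16 is True → p = 10
So p = 10

Answer: 10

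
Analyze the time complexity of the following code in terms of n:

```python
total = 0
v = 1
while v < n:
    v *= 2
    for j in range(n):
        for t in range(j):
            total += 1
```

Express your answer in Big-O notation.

Each loop level contributes: log n × n × n. Multiplying the contributions gives O(n^2 log n).

Answer: O(n^2 log n)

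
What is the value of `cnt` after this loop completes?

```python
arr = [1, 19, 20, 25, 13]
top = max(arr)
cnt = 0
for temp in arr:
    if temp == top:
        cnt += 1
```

Count of max value 25 in [1, 19, 20, 25, 13]
`cnt` takes the values: 0 → 1

Answer: 1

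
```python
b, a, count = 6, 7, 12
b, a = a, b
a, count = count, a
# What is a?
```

Trace:
`b, a, count = 6, 7, 12` → b = 6; a = 7; count = 12
`b, a = a, b` → b = 7; a = 6
`a, count = count, a` → a = 12; count = 6
So a = 12

Answer: 12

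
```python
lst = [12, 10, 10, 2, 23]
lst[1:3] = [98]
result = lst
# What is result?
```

Trace:
`lst = [12, 10, 10, 2, 23]` → lst = [12, 10, 10, 2, 23]
`lst[1:3] = [98]` → lst = [12, 98, 2, 23]
`result = lst` → result = [12, 98, 2, 23]
So result = [12, 98, 2, 23]

Answer: [12, 98, 2, 23]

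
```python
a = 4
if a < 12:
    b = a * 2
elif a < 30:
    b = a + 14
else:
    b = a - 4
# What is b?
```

Trace:
`a = 4` → a = 4
`if a < 12: ...` → a < 12 is True → b = 8
So b = 8

Answer: 8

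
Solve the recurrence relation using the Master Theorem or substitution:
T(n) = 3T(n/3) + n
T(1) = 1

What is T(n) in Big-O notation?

By Master Theorem: a=3, b=3, f(n)=n. Since log_3(3) = 1 and f(n) = Θ(n^1), Case 2 applies. T(n) = O(n log n).

Answer: O(n log n)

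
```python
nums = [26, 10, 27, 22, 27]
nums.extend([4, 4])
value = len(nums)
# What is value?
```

Trace:
`nums = [26, 10, 27, 22, 27]` → nums = [26, 10, 27, 22, 27]
`nums.extend([4, 4])` → nums = [26, 10, 27, 22, 27, 4, 4]
`value = len(nums)` → value = 7
So value = 7

Answer: 7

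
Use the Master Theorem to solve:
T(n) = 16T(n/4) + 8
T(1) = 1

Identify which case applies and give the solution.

a=16, b=4, f(n)=8. log_4(16) = 2. Since c=0 < 2, Case 1 applies: T(n) = Θ(n^log_b(a)) = O(n^2).

Answer: O(n^2) - Case 1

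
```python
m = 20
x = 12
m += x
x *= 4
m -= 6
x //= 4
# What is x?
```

Trace:
`m = 20` → m = 20
`x = 12` → x = 12
`m += x` → m = 32
`x *= 4` → x = 48
`m -= 6` → m = 26
`x //= 4` → x = 12
So x = 12

Answer: 12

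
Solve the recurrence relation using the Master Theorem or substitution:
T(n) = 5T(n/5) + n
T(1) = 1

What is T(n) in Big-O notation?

By Master Theorem: a=5, b=5, f(n)=n. Since log_5(5) = 1 and f(n) = Θ(n^1), Case 2 applies. T(n) = O(n log n).

Answer: O(n log n)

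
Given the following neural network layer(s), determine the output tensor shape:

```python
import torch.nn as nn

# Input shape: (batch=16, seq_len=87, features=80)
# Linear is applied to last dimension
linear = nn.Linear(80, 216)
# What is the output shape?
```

Input: (16, 87, 80) -> Output: (16, 87, 216)

Answer: (16, 87, 216)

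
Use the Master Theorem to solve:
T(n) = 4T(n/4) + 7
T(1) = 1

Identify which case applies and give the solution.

a=4, b=4, f(n)=7. log_4(4) = 1. Since c=0 < 1, Case 1 applies: T(n) = Θ(n^log_b(a)) = O(n).

Answer: O(n) - Case 1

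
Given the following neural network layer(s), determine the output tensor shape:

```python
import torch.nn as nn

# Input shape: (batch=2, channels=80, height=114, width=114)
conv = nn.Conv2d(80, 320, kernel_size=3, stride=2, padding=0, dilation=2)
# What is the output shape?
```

Input: (2, 80, 114, 114) -> Output: (2, 320, 55, 55)

Answer: (2, 320, 55, 55)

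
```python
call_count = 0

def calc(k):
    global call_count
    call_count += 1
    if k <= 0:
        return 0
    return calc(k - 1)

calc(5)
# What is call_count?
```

Linear recursion stepping by 1: 6 calls from k=5 down to ≤0.

Answer: 6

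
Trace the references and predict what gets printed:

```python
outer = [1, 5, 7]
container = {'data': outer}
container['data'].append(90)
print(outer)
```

Key concept: dict holds reference to list.
Step by step:
`outer = [1, 5, 7]` → outer = [1, 5, 7]
`container = {'data': outer}` → container = {'data': [1, 5, 7]}
`container['data'].append(90)` → outer = [1, 5, 7, 90]; container = {'data': [1, 5, 7, 90]}
`print(outer)` → prints [1, 5, 7, 90]

Answer: [1, 5, 7, 90]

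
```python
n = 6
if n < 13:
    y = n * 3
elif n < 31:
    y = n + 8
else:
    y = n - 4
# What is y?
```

Trace:
`n = 6` → n = 6
`if n < 13: ...` → n < 13 is True → y = 18
So y = 18

Answer: 18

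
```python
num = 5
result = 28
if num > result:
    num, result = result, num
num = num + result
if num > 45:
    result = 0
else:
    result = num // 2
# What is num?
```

Trace:
`num = 5` → num = 5
`result = 28` → result = 28
`if num > result: ...` → num > result is False → no variable changes
`num = num + result` → num = 33
`if num > 45: ...` → num > 45 is False, take else branch → result = 16
So num = 33

Answer: 33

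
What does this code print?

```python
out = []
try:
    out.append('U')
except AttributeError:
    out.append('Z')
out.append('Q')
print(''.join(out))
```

Execution trace: 'U' (try body, no exception) → 'Q' (after the try/except). Output: UQ

Answer: UQ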